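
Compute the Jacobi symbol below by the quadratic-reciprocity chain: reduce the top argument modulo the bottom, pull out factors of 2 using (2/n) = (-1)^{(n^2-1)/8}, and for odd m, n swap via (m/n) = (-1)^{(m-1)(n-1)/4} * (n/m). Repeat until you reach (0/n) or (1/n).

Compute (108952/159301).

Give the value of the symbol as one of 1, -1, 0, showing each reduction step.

108952 = 2^3·13619; (2/159301) = -1 since 159301 mod 8 = 5, so (108952/159301) = (-1)^3·(13619/159301); sign now -1
reciprocity: (13619/159301) = +1·(159301/13619) since 13619 mod 4 = 3, 159301 mod 4 = 1; sign now -1
(159301/13619) = (9492/13619)   [reduce mod 13619]
9492 = 2^2·2373; (2/13619) = -1 since 13619 mod 8 = 3, so (9492/13619) = (-1)^2·(2373/13619); sign now -1
reciprocity: (2373/13619) = +1·(13619/2373) since 2373 mod 4 = 1, 13619 mod 4 = 3; sign now -1
(13619/2373) = (1754/2373)   [reduce mod 2373]
1754 = 2^1·877; (2/2373) = -1 since 2373 mod 8 = 5, so (1754/2373) = (-1)^1·(877/2373); sign now +1
reciprocity: (877/2373) = +1·(2373/877) since 877 mod 4 = 1, 2373 mod 4 = 1; sign now +1
(2373/877) = (619/877)   [reduce mod 877]
reciprocity: (619/877) = +1·(877/619) since 619 mod 4 = 3, 877 mod 4 = 1; sign now +1
(877/619) = (258/619)   [reduce mod 619]
258 = 2^1·129; (2/619) = -1 since 619 mod 8 = 3, so (258/619) = (-1)^1·(129/619); sign now -1
reciprocity: (129/619) = +1·(619/129) since 129 mod 4 = 1, 619 mod 4 = 3; sign now -1
(619/129) = (103/129)   [reduce mod 129]
reciprocity: (103/129) = +1·(129/103) since 103 mod 4 = 3, 129 mod 4 = 1; sign now -1
(129/103) = (26/103)   [reduce mod 103]
26 = 2^1·13; (2/103) = +1 since 103 mod 8 = 7, so (26/103) = (+1)^1·(13/103); sign now -1
reciprocity: (13/103) = +1·(103/13) since 13 mod 4 = 1, 103 mod 4 = 3; sign now -1
(103/13) = (12/13)   [reduce mod 13]
12 = 2^2·3; (2/13) = -1 since 13 mod 8 = 5, so (12/13) = (-1)^2·(3/13); sign now -1
reciprocity: (3/13) = +1·(13/3) since 3 mod 4 = 3, 13 mod 4 = 1; sign now -1
(13/3) = (1/3)   [reduce mod 3]
(1/3) = 1; final value = sign = -1

-1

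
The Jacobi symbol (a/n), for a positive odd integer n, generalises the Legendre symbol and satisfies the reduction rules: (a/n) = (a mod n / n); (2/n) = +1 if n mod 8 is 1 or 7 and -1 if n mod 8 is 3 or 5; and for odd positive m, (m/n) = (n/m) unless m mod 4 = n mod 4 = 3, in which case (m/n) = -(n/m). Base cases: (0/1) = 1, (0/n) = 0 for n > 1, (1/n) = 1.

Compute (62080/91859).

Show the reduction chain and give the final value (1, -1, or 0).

0

62080 = 2^7·485; (2/91859) = -1 since 91859 mod 8 = 3, so (62080/91859) = (-1)^7·(485/91859); sign now -1
reciprocity: (485/91859) = +1·(91859/485) since 485 mod 4 = 1, 91859 mod 4 = 3; sign now -1
(91859/485) = (194/485)   [reduce mod 485]
194 = 2^1·97; (2/485) = -1 since 485 mod 8 = 5, so (194/485) = (-1)^1·(97/485); sign now +1
reciprocity: (97/485) = +1·(485/97) since 97 mod 4 = 1, 485 mod 4 = 1; sign now +1
(485/97) = (0/97)   [reduce mod 97]
(0/97) = 0   [gcd(a, n) > 1]; final value = 0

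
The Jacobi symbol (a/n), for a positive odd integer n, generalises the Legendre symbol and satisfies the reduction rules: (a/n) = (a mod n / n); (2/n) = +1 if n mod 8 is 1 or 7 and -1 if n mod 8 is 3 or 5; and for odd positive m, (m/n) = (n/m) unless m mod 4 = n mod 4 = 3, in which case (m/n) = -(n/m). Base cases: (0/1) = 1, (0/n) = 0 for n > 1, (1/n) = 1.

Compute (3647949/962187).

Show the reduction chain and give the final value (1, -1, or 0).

0

(3647949/962187) = (761388/962187)   [reduce mod 962187]
761388 = 2^2·190347; (2/962187) = -1 since 962187 mod 8 = 3, so (761388/962187) = (-1)^2·(190347/962187); sign now +1
reciprocity: (190347/962187) = -1·(962187/190347) since 190347 mod 4 = 3, 962187 mod 4 = 3; sign now -1
(962187/190347) = (10452/190347)   [reduce mod 190347]
10452 = 2^2·2613; (2/190347) = -1 since 190347 mod 8 = 3, so (10452/190347) = (-1)^2·(2613/190347); sign now -1
reciprocity: (2613/190347) = +1·(190347/2613) since 2613 mod 4 = 1, 190347 mod 4 = 3; sign now -1
(190347/2613) = (2211/2613)   [reduce mod 2613]
reciprocity: (2211/2613) = +1·(2613/2211) since 2211 mod 4 = 3, 2613 mod 4 = 1; sign now -1
(2613/2211) = (402/2211)   [reduce mod 2211]
402 = 2^1·201; (2/2211) = -1 since 2211 mod 8 = 3, so (402/2211) = (-1)^1·(201/2211); sign now +1
reciprocity: (201/2211) = +1·(2211/201) since 201 mod 4 = 1, 2211 mod 4 = 3; sign now +1
(2211/201) = (0/201)   [reduce mod 201]
(0/201) = 0   [gcd(a, n) > 1]; final value = 0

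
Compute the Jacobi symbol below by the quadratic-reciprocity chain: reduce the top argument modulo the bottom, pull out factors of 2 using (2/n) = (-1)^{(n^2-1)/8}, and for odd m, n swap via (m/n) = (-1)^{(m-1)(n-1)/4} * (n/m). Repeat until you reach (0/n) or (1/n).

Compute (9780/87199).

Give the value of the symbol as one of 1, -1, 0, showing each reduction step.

factor out 2^2: 9780 = 2^2·2445; with 87199 mod 8 = 7, (2/87199) = +1; sign now +1; continue with (2445/87199)
flip (2445/87199) -> (87199/2445): both odd, 2445 mod 4 = 1, 87199 mod 4 = 3, so the flip contributes +1; sign now +1
(87199/2445): 87199 mod 2445 = 1624, so (87199/2445) = (1624/2445)
factor out 2^3: 1624 = 2^3·203; with 2445 mod 8 = 5, (2/2445) = -1; sign now -1; continue with (203/2445)
flip (203/2445) -> (2445/203): both odd, 203 mod 4 = 3, 2445 mod 4 = 1, so the flip contributes +1; sign now -1
(2445/203): 2445 mod 203 = 9, so (2445/203) = (9/203)
flip (9/203) -> (203/9): both odd, 9 mod 4 = 1, 203 mod 4 = 3, so the flip contributes +1; sign now -1
(203/9): 203 mod 9 = 5, so (203/9) = (5/9)
flip (5/9) -> (9/5): both odd, 5 mod 4 = 1, 9 mod 4 = 1, so the flip contributes +1; sign now -1
(9/5): 9 mod 5 = 4, so (9/5) = (4/5)
factor out 2^2: 4 = 2^2·1; with 5 mod 8 = 5, (2/5) = -1; sign now -1; continue with (1/5)
reached (1/5) = 1, so the symbol is -1

-1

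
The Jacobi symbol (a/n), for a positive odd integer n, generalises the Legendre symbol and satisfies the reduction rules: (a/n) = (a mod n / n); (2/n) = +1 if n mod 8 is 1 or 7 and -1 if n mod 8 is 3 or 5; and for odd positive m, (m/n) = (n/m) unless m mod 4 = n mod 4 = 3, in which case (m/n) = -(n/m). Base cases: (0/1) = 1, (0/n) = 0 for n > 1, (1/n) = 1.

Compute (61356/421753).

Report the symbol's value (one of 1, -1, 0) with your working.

61356 = 2^2·15339; (2/421753) = +1 since 421753 mod 8 = 1, so (61356/421753) = (+1)^2·(15339/421753); sign now +1
reciprocity: (15339/421753) = +1·(421753/15339) since 15339 mod 4 = 3, 421753 mod 4 = 1; sign now +1
(421753/15339) = (7600/15339)   [reduce mod 15339]
7600 = 2^4·475; (2/15339) = -1 since 15339 mod 8 = 3, so (7600/15339) = (-1)^4·(475/15339); sign now +1
reciprocity: (475/15339) = -1·(15339/475) since 475 mod 4 = 3, 15339 mod 4 = 3; sign now -1
(15339/475) = (139/475)   [reduce mod 475]
reciprocity: (139/475) = -1·(475/139) since 139 mod 4 = 3, 475 mod 4 = 3; sign now +1
(475/139) = (58/139)   [reduce mod 139]
58 = 2^1·29; (2/139) = -1 since 139 mod 8 = 3, so (58/139) = (-1)^1·(29/139); sign now -1
reciprocity: (29/139) = +1·(139/29) since 29 mod 4 = 1, 139 mod 4 = 3; sign now -1
(139/29) = (23/29)   [reduce mod 29]
reciprocity: (23/29) = +1·(29/23) since 23 mod 4 = 3, 29 mod 4 = 1; sign now -1
(29/23) = (6/23)   [reduce mod 23]
6 = 2^1·3; (2/23) = +1 since 23 mod 8 = 7, so (6/23) = (+1)^1·(3/23); sign now -1
reciprocity: (3/23) = -1·(23/3) since 3 mod 4 = 3, 23 mod 4 = 3; sign now +1
(23/3) = (2/3)   [reduce mod 3]
2 = 2^1·1; (2/3) = -1 since 3 mod 8 = 3, so (2/3) = (-1)^1·(1/3); sign now -1
(1/3) = 1; final value = sign = -1

-1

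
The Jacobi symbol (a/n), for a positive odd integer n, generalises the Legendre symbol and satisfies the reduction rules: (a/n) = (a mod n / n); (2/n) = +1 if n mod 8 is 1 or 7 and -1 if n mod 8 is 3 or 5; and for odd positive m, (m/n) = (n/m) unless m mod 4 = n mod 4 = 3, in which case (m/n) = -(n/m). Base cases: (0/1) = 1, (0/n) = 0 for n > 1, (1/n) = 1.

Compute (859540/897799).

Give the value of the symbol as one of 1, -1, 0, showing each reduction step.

factor out 2^2: 859540 = 2^2·214885; with 897799 mod 8 = 7, (2/897799) = +1; sign now +1; continue with (214885/897799)
flip (214885/897799) -> (897799/214885): both odd, 214885 mod 4 = 1, 897799 mod 4 = 3, so the flip contributes +1; sign now +1
(897799/214885): 897799 mod 214885 = 38259, so (897799/214885) = (38259/214885)
flip (38259/214885) -> (214885/38259): both odd, 38259 mod 4 = 3, 214885 mod 4 = 1, so the flip contributes +1; sign now +1
(214885/38259): 214885 mod 38259 = 23590, so (214885/38259) = (23590/38259)
factor out 2^1: 23590 = 2^1·11795; with 38259 mod 8 = 3, (2/38259) = -1; sign now -1; continue with (11795/38259)
flip (11795/38259) -> (38259/11795): both odd, 11795 mod 4 = 3, 38259 mod 4 = 3, so the flip contributes -1; sign now +1
(38259/11795): 38259 mod 11795 = 2874, so (38259/11795) = (2874/11795)
factor out 2^1: 2874 = 2^1·1437; with 11795 mod 8 = 3, (2/11795) = -1; sign now -1; continue with (1437/11795)
flip (1437/11795) -> (11795/1437): both odd, 1437 mod 4 = 1, 11795 mod 4 = 3, so the flip contributes +1; sign now -1
(11795/1437): 11795 mod 1437 = 299, so (11795/1437) = (299/1437)
flip (299/1437) -> (1437/299): both odd, 299 mod 4 = 3, 1437 mod 4 = 1, so the flip contributes +1; sign now -1
(1437/299): 1437 mod 299 = 241, so (1437/299) = (241/299)
flip (241/299) -> (299/241): both odd, 241 mod 4 = 1, 299 mod 4 = 3, so the flip contributes +1; sign now -1
(299/241): 299 mod 241 = 58, so (299/241) = (58/241)
factor out 2^1: 58 = 2^1·29; with 241 mod 8 = 1, (2/241) = +1; sign now -1; continue with (29/241)
flip (29/241) -> (241/29): both odd, 29 mod 4 = 1, 241 mod 4 = 1, so the flip contributes +1; sign now -1
(241/29): 241 mod 29 = 9, so (241/29) = (9/29)
flip (9/29) -> (29/9): both odd, 9 mod 4 = 1, 29 mod 4 = 1, so the flip contributes +1; sign now -1
(29/9): 29 mod 9 = 2, so (29/9) = (2/9)
factor out 2^1: 2 = 2^1·1; with 9 mod 8 = 1, (2/9) = +1; sign now -1; continue with (1/9)
reached (1/9) = 1, so the symbol is -1

-1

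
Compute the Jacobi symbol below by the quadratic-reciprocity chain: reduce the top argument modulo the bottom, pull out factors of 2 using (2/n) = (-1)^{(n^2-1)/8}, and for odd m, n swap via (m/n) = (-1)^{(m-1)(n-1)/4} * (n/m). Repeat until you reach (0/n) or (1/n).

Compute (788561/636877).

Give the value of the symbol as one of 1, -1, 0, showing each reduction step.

(788561/636877): 788561 mod 636877 = 151684, so (788561/636877) = (151684/636877)
factor out 2^2: 151684 = 2^2·37921; with 636877 mod 8 = 5, (2/636877) = -1; sign now +1; continue with (37921/636877)
flip (37921/636877) -> (636877/37921): both odd, 37921 mod 4 = 1, 636877 mod 4 = 1, so the flip contributes +1; sign now +1
(636877/37921): 636877 mod 37921 = 30141, so (636877/37921) = (30141/37921)
flip (30141/37921) -> (37921/30141): both odd, 30141 mod 4 = 1, 37921 mod 4 = 1, so the flip contributes +1; sign now +1
(37921/30141): 37921 mod 30141 = 7780, so (37921/30141) = (7780/30141)
factor out 2^2: 7780 = 2^2·1945; with 30141 mod 8 = 5, (2/30141) = -1; sign now +1; continue with (1945/30141)
flip (1945/30141) -> (30141/1945): both odd, 1945 mod 4 = 1, 30141 mod 4 = 1, so the flip contributes +1; sign now +1
(30141/1945): 30141 mod 1945 = 966, so (30141/1945) = (966/1945)
factor out 2^1: 966 = 2^1·483; with 1945 mod 8 = 1, (2/1945) = +1; sign now +1; continue with (483/1945)
flip (483/1945) -> (1945/483): both odd, 483 mod 4 = 3, 1945 mod 4 = 1, so the flip contributes +1; sign now +1
(1945/483): 1945 mod 483 = 13, so (1945/483) = (13/483)
flip (13/483) -> (483/13): both odd, 13 mod 4 = 1, 483 mod 4 = 3, so the flip contributes +1; sign now +1
(483/13): 483 mod 13 = 2, so (483/13) = (2/13)
factor out 2^1: 2 = 2^1·1; with 13 mod 8 = 5, (2/13) = -1; sign now -1; continue with (1/13)
reached (1/13) = 1, so the symbol is -1

-1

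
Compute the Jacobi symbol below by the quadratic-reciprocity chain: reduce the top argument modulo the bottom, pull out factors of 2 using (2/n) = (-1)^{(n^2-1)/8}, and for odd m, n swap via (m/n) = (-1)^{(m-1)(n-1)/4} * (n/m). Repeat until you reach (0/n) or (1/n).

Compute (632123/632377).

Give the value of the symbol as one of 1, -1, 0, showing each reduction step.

1

reciprocity: (632123/632377) = +1·(632377/632123) since 632123 mod 4 = 3, 632377 mod 4 = 1; sign now +1
(632377/632123) = (254/632123)   [reduce mod 632123]
254 = 2^1·127; (2/632123) = -1 since 632123 mod 8 = 3, so (254/632123) = (-1)^1·(127/632123); sign now -1
reciprocity: (127/632123) = -1·(632123/127) since 127 mod 4 = 3, 632123 mod 4 = 3; sign now +1
(632123/127) = (44/127)   [reduce mod 127]
44 = 2^2·11; (2/127) = +1 since 127 mod 8 = 7, so (44/127) = (+1)^2·(11/127); sign now +1
reciprocity: (11/127) = -1·(127/11) since 11 mod 4 = 3, 127 mod 4 = 3; sign now -1
(127/11) = (6/11)   [reduce mod 11]
6 = 2^1·3; (2/11) = -1 since 11 mod 8 = 3, so (6/11) = (-1)^1·(3/11); sign now +1
reciprocity: (3/11) = -1·(11/3) since 3 mod 4 = 3, 11 mod 4 = 3; sign now -1
(11/3) = (2/3)   [reduce mod 3]
2 = 2^1·1; (2/3) = -1 since 3 mod 8 = 3, so (2/3) = (-1)^1·(1/3); sign now +1
(1/3) = 1; final value = sign = +1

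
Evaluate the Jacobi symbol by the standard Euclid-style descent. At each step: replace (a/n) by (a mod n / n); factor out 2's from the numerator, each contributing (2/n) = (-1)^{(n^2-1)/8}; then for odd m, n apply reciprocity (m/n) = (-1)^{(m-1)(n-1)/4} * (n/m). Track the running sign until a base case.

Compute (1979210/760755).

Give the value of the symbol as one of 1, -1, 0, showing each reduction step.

0

(1979210/760755): 1979210 mod 760755 = 457700, so (1979210/760755) = (457700/760755)
factor out 2^2: 457700 = 2^2·114425; with 760755 mod 8 = 3, (2/760755) = -1; sign now +1; continue with (114425/760755)
flip (114425/760755) -> (760755/114425): both odd, 114425 mod 4 = 1, 760755 mod 4 = 3, so the flip contributes +1; sign now +1
(760755/114425): 760755 mod 114425 = 74205, so (760755/114425) = (74205/114425)
flip (74205/114425) -> (114425/74205): both odd, 74205 mod 4 = 1, 114425 mod 4 = 1, so the flip contributes +1; sign now +1
(114425/74205): 114425 mod 74205 = 40220, so (114425/74205) = (40220/74205)
factor out 2^2: 40220 = 2^2·10055; with 74205 mod 8 = 5, (2/74205) = -1; sign now +1; continue with (10055/74205)
flip (10055/74205) -> (74205/10055): both odd, 10055 mod 4 = 3, 74205 mod 4 = 1, so the flip contributes +1; sign now +1
(74205/10055): 74205 mod 10055 = 3820, so (74205/10055) = (3820/10055)
factor out 2^2: 3820 = 2^2·955; with 10055 mod 8 = 7, (2/10055) = +1; sign now +1; continue with (955/10055)
flip (955/10055) -> (10055/955): both odd, 955 mod 4 = 3, 10055 mod 4 = 3, so the flip contributes -1; sign now -1
(10055/955): 10055 mod 955 = 505, so (10055/955) = (505/955)
flip (505/955) -> (955/505): both odd, 505 mod 4 = 1, 955 mod 4 = 3, so the flip contributes +1; sign now -1
(955/505): 955 mod 505 = 450, so (955/505) = (450/505)
factor out 2^1: 450 = 2^1·225; with 505 mod 8 = 1, (2/505) = +1; sign now -1; continue with (225/505)
flip (225/505) -> (505/225): both odd, 225 mod 4 = 1, 505 mod 4 = 1, so the flip contributes +1; sign now -1
(505/225): 505 mod 225 = 55, so (505/225) = (55/225)
flip (55/225) -> (225/55): both odd, 55 mod 4 = 3, 225 mod 4 = 1, so the flip contributes +1; sign now -1
(225/55): 225 mod 55 = 5, so (225/55) = (5/55)
flip (5/55) -> (55/5): both odd, 5 mod 4 = 1, 55 mod 4 = 3, so the flip contributes +1; sign now -1
(55/5): 55 mod 5 = 0, so (55/5) = (0/5)
reached (0/5); gcd(a, n) > 1, so (0/5) = 0 and the symbol is 0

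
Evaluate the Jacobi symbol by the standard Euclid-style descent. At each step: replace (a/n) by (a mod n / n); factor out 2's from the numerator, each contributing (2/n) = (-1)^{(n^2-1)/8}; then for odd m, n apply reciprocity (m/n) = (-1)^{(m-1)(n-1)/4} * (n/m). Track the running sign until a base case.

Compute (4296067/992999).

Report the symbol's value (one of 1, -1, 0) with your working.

(4296067/992999) = (324071/992999)   [reduce mod 992999]
reciprocity: (324071/992999) = -1·(992999/324071) since 324071 mod 4 = 3, 992999 mod 4 = 3; sign now -1
(992999/324071) = (20786/324071)   [reduce mod 324071]
20786 = 2^1·10393; (2/324071) = +1 since 324071 mod 8 = 7, so (20786/324071) = (+1)^1·(10393/324071); sign now -1
reciprocity: (10393/324071) = +1·(324071/10393) since 10393 mod 4 = 1, 324071 mod 4 = 3; sign now -1
(324071/10393) = (1888/10393)   [reduce mod 10393]
1888 = 2^5·59; (2/10393) = +1 since 10393 mod 8 = 1, so (1888/10393) = (+1)^5·(59/10393); sign now -1
reciprocity: (59/10393) = +1·(10393/59) since 59 mod 4 = 3, 10393 mod 4 = 1; sign now -1
(10393/59) = (9/59)   [reduce mod 59]
reciprocity: (9/59) = +1·(59/9) since 9 mod 4 = 1, 59 mod 4 = 3; sign now -1
(59/9) = (5/9)   [reduce mod 9]
reciprocity: (5/9) = +1·(9/5) since 5 mod 4 = 1, 9 mod 4 = 1; sign now -1
(9/5) = (4/5)   [reduce mod 5]
4 = 2^2·1; (2/5) = -1 since 5 mod 8 = 5, so (4/5) = (-1)^2·(1/5); sign now -1
(1/5) = 1; final value = sign = -1

-1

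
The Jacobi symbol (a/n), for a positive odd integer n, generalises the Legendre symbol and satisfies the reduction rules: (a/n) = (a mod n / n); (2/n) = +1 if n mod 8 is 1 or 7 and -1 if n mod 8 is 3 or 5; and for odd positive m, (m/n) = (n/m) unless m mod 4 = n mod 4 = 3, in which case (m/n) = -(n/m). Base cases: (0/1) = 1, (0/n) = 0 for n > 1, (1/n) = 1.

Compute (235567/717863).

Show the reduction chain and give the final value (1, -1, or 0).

flip (235567/717863) -> (717863/235567): both odd, 235567 mod 4 = 3, 717863 mod 4 = 3, so the flip contributes -1; sign now -1
(717863/235567): 717863 mod 235567 = 11162, so (717863/235567) = (11162/235567)
factor out 2^1: 11162 = 2^1·5581; with 235567 mod 8 = 7, (2/235567) = +1; sign now -1; continue with (5581/235567)
flip (5581/235567) -> (235567/5581): both odd, 5581 mod 4 = 1, 235567 mod 4 = 3, so the flip contributes +1; sign now -1
(235567/5581): 235567 mod 5581 = 1165, so (235567/5581) = (1165/5581)
flip (1165/5581) -> (5581/1165): both odd, 1165 mod 4 = 1, 5581 mod 4 = 1, so the flip contributes +1; sign now -1
(5581/1165): 5581 mod 1165 = 921, so (5581/1165) = (921/1165)
flip (921/1165) -> (1165/921): both odd, 921 mod 4 = 1, 1165 mod 4 = 1, so the flip contributes +1; sign now -1
(1165/921): 1165 mod 921 = 244, so (1165/921) = (244/921)
factor out 2^2: 244 = 2^2·61; with 921 mod 8 = 1, (2/921) = +1; sign now -1; continue with (61/921)
flip (61/921) -> (921/61): both odd, 61 mod 4 = 1, 921 mod 4 = 1, so the flip contributes +1; sign now -1
(921/61): 921 mod 61 = 6, so (921/61) = (6/61)
factor out 2^1: 6 = 2^1·3; with 61 mod 8 = 5, (2/61) = -1; sign now +1; continue with (3/61)
flip (3/61) -> (61/3): both odd, 3 mod 4 = 3, 61 mod 4 = 1, so the flip contributes +1; sign now +1
(61/3): 61 mod 3 = 1, so (61/3) = (1/3)
reached (1/3) = 1, so the symbol is +1

1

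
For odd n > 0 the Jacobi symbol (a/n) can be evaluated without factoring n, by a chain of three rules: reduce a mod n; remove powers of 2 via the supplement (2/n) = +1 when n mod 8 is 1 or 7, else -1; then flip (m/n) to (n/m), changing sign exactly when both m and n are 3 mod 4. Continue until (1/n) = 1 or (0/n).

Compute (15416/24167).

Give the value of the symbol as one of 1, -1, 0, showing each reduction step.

-1

15416 = 2^3·1927; (2/24167) = +1 since 24167 mod 8 = 7, so (15416/24167) = (+1)^3·(1927/24167); sign now +1
reciprocity: (1927/24167) = -1·(24167/1927) since 1927 mod 4 = 3, 24167 mod 4 = 3; sign now -1
(24167/1927) = (1043/1927)   [reduce mod 1927]
reciprocity: (1043/1927) = -1·(1927/1043) since 1043 mod 4 = 3, 1927 mod 4 = 3; sign now +1
(1927/1043) = (884/1043)   [reduce mod 1043]
884 = 2^2·221; (2/1043) = -1 since 1043 mod 8 = 3, so (884/1043) = (-1)^2·(221/1043); sign now +1
reciprocity: (221/1043) = +1·(1043/221) since 221 mod 4 = 1, 1043 mod 4 = 3; sign now +1
(1043/221) = (159/221)   [reduce mod 221]
reciprocity: (159/221) = +1·(221/159) since 159 mod 4 = 3, 221 mod 4 = 1; sign now +1
(221/159) = (62/159)   [reduce mod 159]
62 = 2^1·31; (2/159) = +1 since 159 mod 8 = 7, so (62/159) = (+1)^1·(31/159); sign now +1
reciprocity: (31/159) = -1·(159/31) since 31 mod 4 = 3, 159 mod 4 = 3; sign now -1
(159/31) = (4/31)   [reduce mod 31]
4 = 2^2·1; (2/31) = +1 since 31 mod 8 = 7, so (4/31) = (+1)^2·(1/31); sign now -1
(1/31) = 1; final value = sign = -1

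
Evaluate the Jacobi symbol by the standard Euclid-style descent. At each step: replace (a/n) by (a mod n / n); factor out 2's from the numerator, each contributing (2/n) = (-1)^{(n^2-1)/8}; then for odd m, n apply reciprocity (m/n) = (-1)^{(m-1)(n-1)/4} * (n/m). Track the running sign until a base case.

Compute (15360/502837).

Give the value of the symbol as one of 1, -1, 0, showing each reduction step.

-1

15360 = 2^10·15; (2/502837) = -1 since 502837 mod 8 = 5, so (15360/502837) = (-1)^10·(15/502837); sign now +1
reciprocity: (15/502837) = +1·(502837/15) since 15 mod 4 = 3, 502837 mod 4 = 1; sign now +1
(502837/15) = (7/15)   [reduce mod 15]
reciprocity: (7/15) = -1·(15/7) since 7 mod 4 = 3, 15 mod 4 = 3; sign now -1
(15/7) = (1/7)   [reduce mod 7]
(1/7) = 1; final value = sign = -1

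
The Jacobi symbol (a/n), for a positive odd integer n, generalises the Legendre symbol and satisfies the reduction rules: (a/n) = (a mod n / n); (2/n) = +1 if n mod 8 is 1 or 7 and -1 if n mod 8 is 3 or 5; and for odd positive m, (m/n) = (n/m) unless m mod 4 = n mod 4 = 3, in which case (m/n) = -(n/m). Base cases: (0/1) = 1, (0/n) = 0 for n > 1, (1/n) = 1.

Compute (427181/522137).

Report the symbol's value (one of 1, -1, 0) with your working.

-1

flip (427181/522137) -> (522137/427181): both odd, 427181 mod 4 = 1, 522137 mod 4 = 1, so the flip contributes +1; sign now +1
(522137/427181): 522137 mod 427181 = 94956, so (522137/427181) = (94956/427181)
factor out 2^2: 94956 = 2^2·23739; with 427181 mod 8 = 5, (2/427181) = -1; sign now +1; continue with (23739/427181)
flip (23739/427181) -> (427181/23739): both odd, 23739 mod 4 = 3, 427181 mod 4 = 1, so the flip contributes +1; sign now +1
(427181/23739): 427181 mod 23739 = 23618, so (427181/23739) = (23618/23739)
factor out 2^1: 23618 = 2^1·11809; with 23739 mod 8 = 3, (2/23739) = -1; sign now -1; continue with (11809/23739)
flip (11809/23739) -> (23739/11809): both odd, 11809 mod 4 = 1, 23739 mod 4 = 3, so the flip contributes +1; sign now -1
(23739/11809): 23739 mod 11809 = 121, so (23739/11809) = (121/11809)
flip (121/11809) -> (11809/121): both odd, 121 mod 4 = 1, 11809 mod 4 = 1, so the flip contributes +1; sign now -1
(11809/121): 11809 mod 121 = 72, so (11809/121) = (72/121)
factor out 2^3: 72 = 2^3·9; with 121 mod 8 = 1, (2/121) = +1; sign now -1; continue with (9/121)
flip (9/121) -> (121/9): both odd, 9 mod 4 = 1, 121 mod 4 = 1, so the flip contributes +1; sign now -1
(121/9): 121 mod 9 = 4, so (121/9) = (4/9)
factor out 2^2: 4 = 2^2·1; with 9 mod 8 = 1, (2/9) = +1; sign now -1; continue with (1/9)
reached (1/9) = 1, so the symbol is -1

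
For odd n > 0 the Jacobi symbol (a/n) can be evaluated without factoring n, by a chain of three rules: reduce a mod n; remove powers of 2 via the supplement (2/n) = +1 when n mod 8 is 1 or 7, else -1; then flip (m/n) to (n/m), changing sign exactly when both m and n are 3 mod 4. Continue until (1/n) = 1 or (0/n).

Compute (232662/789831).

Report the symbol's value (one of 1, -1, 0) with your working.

factor out 2^1: 232662 = 2^1·116331; with 789831 mod 8 = 7, (2/789831) = +1; sign now +1; continue with (116331/789831)
flip (116331/789831) -> (789831/116331): both odd, 116331 mod 4 = 3, 789831 mod 4 = 3, so the flip contributes -1; sign now -1
(789831/116331): 789831 mod 116331 = 91845, so (789831/116331) = (91845/116331)
flip (91845/116331) -> (116331/91845): both odd, 91845 mod 4 = 1, 116331 mod 4 = 3, so the flip contributes +1; sign now -1
(116331/91845): 116331 mod 91845 = 24486, so (116331/91845) = (24486/91845)
factor out 2^1: 24486 = 2^1·12243; with 91845 mod 8 = 5, (2/91845) = -1; sign now +1; continue with (12243/91845)
flip (12243/91845) -> (91845/12243): both odd, 12243 mod 4 = 3, 91845 mod 4 = 1, so the flip contributes +1; sign now +1
(91845/12243): 91845 mod 12243 = 6144, so (91845/12243) = (6144/12243)
factor out 2^11: 6144 = 2^11·3; with 12243 mod 8 = 3, (2/12243) = -1; sign now -1; continue with (3/12243)
flip (3/12243) -> (12243/3): both odd, 3 mod 4 = 3, 12243 mod 4 = 3, so the flip contributes -1; sign now +1
(12243/3): 12243 mod 3 = 0, so (12243/3) = (0/3)
reached (0/3); gcd(a, n) > 1, so (0/3) = 0 and the symbol is 0

0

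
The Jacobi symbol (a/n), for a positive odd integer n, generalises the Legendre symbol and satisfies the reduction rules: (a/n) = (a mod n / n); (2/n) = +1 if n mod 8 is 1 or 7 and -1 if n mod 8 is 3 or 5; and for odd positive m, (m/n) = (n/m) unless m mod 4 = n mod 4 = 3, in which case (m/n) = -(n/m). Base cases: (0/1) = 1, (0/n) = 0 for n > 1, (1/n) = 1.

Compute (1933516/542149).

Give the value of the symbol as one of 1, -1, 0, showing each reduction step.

1

(1933516/542149): 1933516 mod 542149 = 307069, so (1933516/542149) = (307069/542149)
flip (307069/542149) -> (542149/307069): both odd, 307069 mod 4 = 1, 542149 mod 4 = 1, so the flip contributes +1; sign now +1
(542149/307069): 542149 mod 307069 = 235080, so (542149/307069) = (235080/307069)
factor out 2^3: 235080 = 2^3·29385; with 307069 mod 8 = 5, (2/307069) = -1; sign now -1; continue with (29385/307069)
flip (29385/307069) -> (307069/29385): both odd, 29385 mod 4 = 1, 307069 mod 4 = 1, so the flip contributes +1; sign now -1
(307069/29385): 307069 mod 29385 = 13219, so (307069/29385) = (13219/29385)
flip (13219/29385) -> (29385/13219): both odd, 13219 mod 4 = 3, 29385 mod 4 = 1, so the flip contributes +1; sign now -1
(29385/13219): 29385 mod 13219 = 2947, so (29385/13219) = (2947/13219)
flip (2947/13219) -> (13219/2947): both odd, 2947 mod 4 = 3, 13219 mod 4 = 3, so the flip contributes -1; sign now +1
(13219/2947): 13219 mod 2947 = 1431, so (13219/2947) = (1431/2947)
flip (1431/2947) -> (2947/1431): both odd, 1431 mod 4 = 3, 2947 mod 4 = 3, so the flip contributes -1; sign now -1
(2947/1431): 2947 mod 1431 = 85, so (2947/1431) = (85/1431)
flip (85/1431) -> (1431/85): both odd, 85 mod 4 = 1, 1431 mod 4 = 3, so the flip contributes +1; sign now -1
(1431/85): 1431 mod 85 = 71, so (1431/85) = (71/85)
flip (71/85) -> (85/71): both odd, 71 mod 4 = 3, 85 mod 4 = 1, so the flip contributes +1; sign now -1
(85/71): 85 mod 71 = 14, so (85/71) = (14/71)
factor out 2^1: 14 = 2^1·7; with 71 mod 8 = 7, (2/71) = +1; sign now -1; continue with (7/71)
flip (7/71) -> (71/7): both odd, 7 mod 4 = 3, 71 mod 4 = 3, so the flip contributes -1; sign now +1
(71/7): 71 mod 7 = 1, so (71/7) = (1/7)
reached (1/7) = 1, so the symbol is +1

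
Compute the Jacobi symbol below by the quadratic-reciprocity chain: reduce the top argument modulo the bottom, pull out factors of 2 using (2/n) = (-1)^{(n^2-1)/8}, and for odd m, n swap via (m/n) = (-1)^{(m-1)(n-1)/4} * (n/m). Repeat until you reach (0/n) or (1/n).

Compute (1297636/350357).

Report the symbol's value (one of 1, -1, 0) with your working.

1

(1297636/350357) = (246565/350357)   [reduce mod 350357]
reciprocity: (246565/350357) = +1·(350357/246565) since 246565 mod 4 = 1, 350357 mod 4 = 1; sign now +1
(350357/246565) = (103792/246565)   [reduce mod 246565]
103792 = 2^4·6487; (2/246565) = -1 since 246565 mod 8 = 5, so (103792/246565) = (-1)^4·(6487/246565); sign now +1
reciprocity: (6487/246565) = +1·(246565/6487) since 6487 mod 4 = 3, 246565 mod 4 = 1; sign now +1
(246565/6487) = (59/6487)   [reduce mod 6487]
reciprocity: (59/6487) = -1·(6487/59) since 59 mod 4 = 3, 6487 mod 4 = 3; sign now -1
(6487/59) = (56/59)   [reduce mod 59]
56 = 2^3·7; (2/59) = -1 since 59 mod 8 = 3, so (56/59) = (-1)^3·(7/59); sign now +1
reciprocity: (7/59) = -1·(59/7) since 7 mod 4 = 3, 59 mod 4 = 3; sign now -1
(59/7) = (3/7)   [reduce mod 7]
reciprocity: (3/7) = -1·(7/3) since 3 mod 4 = 3, 7 mod 4 = 3; sign now +1
(7/3) = (1/3)   [reduce mod 3]
(1/3) = 1; final value = sign = +1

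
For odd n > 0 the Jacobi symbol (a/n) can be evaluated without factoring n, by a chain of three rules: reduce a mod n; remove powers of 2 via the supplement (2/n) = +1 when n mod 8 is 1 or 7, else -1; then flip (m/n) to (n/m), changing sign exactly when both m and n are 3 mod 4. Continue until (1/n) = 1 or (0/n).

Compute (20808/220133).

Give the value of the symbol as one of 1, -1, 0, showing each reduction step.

0

20808 = 2^3·2601; (2/220133) = -1 since 220133 mod 8 = 5, so (20808/220133) = (-1)^3·(2601/220133); sign now -1
reciprocity: (2601/220133) = +1·(220133/2601) since 2601 mod 4 = 1, 220133 mod 4 = 1; sign now -1
(220133/2601) = (1649/2601)   [reduce mod 2601]
reciprocity: (1649/2601) = +1·(2601/1649) since 1649 mod 4 = 1, 2601 mod 4 = 1; sign now -1
(2601/1649) = (952/1649)   [reduce mod 1649]
952 = 2^3·119; (2/1649) = +1 since 1649 mod 8 = 1, so (952/1649) = (+1)^3·(119/1649); sign now -1
reciprocity: (119/1649) = +1·(1649/119) since 119 mod 4 = 3, 1649 mod 4 = 1; sign now -1
(1649/119) = (102/119)   [reduce mod 119]
102 = 2^1·51; (2/119) = +1 since 119 mod 8 = 7, so (102/119) = (+1)^1·(51/119); sign now -1
reciprocity: (51/119) = -1·(119/51) since 51 mod 4 = 3, 119 mod 4 = 3; sign now +1
(119/51) = (17/51)   [reduce mod 51]
reciprocity: (17/51) = +1·(51/17) since 17 mod 4 = 1, 51 mod 4 = 3; sign now +1
(51/17) = (0/17)   [reduce mod 17]
(0/17) = 0   [gcd(a, n) > 1]; final value = 0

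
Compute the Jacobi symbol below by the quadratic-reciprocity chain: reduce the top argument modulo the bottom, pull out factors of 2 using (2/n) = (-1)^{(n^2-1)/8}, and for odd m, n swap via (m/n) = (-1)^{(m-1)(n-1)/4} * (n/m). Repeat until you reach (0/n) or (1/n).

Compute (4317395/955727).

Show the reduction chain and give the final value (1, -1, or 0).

1

(4317395/955727) = (494487/955727)   [reduce mod 955727]
reciprocity: (494487/955727) = -1·(955727/494487) since 494487 mod 4 = 3, 955727 mod 4 = 3; sign now -1
(955727/494487) = (461240/494487)   [reduce mod 494487]
461240 = 2^3·57655; (2/494487) = +1 since 494487 mod 8 = 7, so (461240/494487) = (+1)^3·(57655/494487); sign now -1
reciprocity: (57655/494487) = -1·(494487/57655) since 57655 mod 4 = 3, 494487 mod 4 = 3; sign now +1
(494487/57655) = (33247/57655)   [reduce mod 57655]
reciprocity: (33247/57655) = -1·(57655/33247) since 33247 mod 4 = 3, 57655 mod 4 = 3; sign now -1
(57655/33247) = (24408/33247)   [reduce mod 33247]
24408 = 2^3·3051; (2/33247) = +1 since 33247 mod 8 = 7, so (24408/33247) = (+1)^3·(3051/33247); sign now -1
reciprocity: (3051/33247) = -1·(33247/3051) since 3051 mod 4 = 3, 33247 mod 4 = 3; sign now +1
(33247/3051) = (2737/3051)   [reduce mod 3051]
reciprocity: (2737/3051) = +1·(3051/2737) since 2737 mod 4 = 1, 3051 mod 4 = 3; sign now +1
(3051/2737) = (314/2737)   [reduce mod 2737]
314 = 2^1·157; (2/2737) = +1 since 2737 mod 8 = 1, so (314/2737) = (+1)^1·(157/2737); sign now +1
reciprocity: (157/2737) = +1·(2737/157) since 157 mod 4 = 1, 2737 mod 4 = 1; sign now +1
(2737/157) = (68/157)   [reduce mod 157]
68 = 2^2·17; (2/157) = -1 since 157 mod 8 = 5, so (68/157) = (-1)^2·(17/157); sign now +1
reciprocity: (17/157) = +1·(157/17) since 17 mod 4 = 1, 157 mod 4 = 1; sign now +1
(157/17) = (4/17)   [reduce mod 17]
4 = 2^2·1; (2/17) = +1 since 17 mod 8 = 1, so (4/17) = (+1)^2·(1/17); sign now +1
(1/17) = 1; final value = sign = +1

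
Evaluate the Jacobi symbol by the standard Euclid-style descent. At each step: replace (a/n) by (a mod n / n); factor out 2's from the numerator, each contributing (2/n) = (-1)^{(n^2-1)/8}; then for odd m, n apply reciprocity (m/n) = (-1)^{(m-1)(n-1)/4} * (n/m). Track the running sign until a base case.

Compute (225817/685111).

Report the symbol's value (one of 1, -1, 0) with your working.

1

flip (225817/685111) -> (685111/225817): both odd, 225817 mod 4 = 1, 685111 mod 4 = 3, so the flip contributes +1; sign now +1
(685111/225817): 685111 mod 225817 = 7660, so (685111/225817) = (7660/225817)
factor out 2^2: 7660 = 2^2·1915; with 225817 mod 8 = 1, (2/225817) = +1; sign now +1; continue with (1915/225817)
flip (1915/225817) -> (225817/1915): both odd, 1915 mod 4 = 3, 225817 mod 4 = 1, so the flip contributes +1; sign now +1
(225817/1915): 225817 mod 1915 = 1762, so (225817/1915) = (1762/1915)
factor out 2^1: 1762 = 2^1·881; with 1915 mod 8 = 3, (2/1915) = -1; sign now -1; continue with (881/1915)
flip (881/1915) -> (1915/881): both odd, 881 mod 4 = 1, 1915 mod 4 = 3, so the flip contributes +1; sign now -1
(1915/881): 1915 mod 881 = 153, so (1915/881) = (153/881)
flip (153/881) -> (881/153): both odd, 153 mod 4 = 1, 881 mod 4 = 1, so the flip contributes +1; sign now -1
(881/153): 881 mod 153 = 116, so (881/153) = (116/153)
factor out 2^2: 116 = 2^2·29; with 153 mod 8 = 1, (2/153) = +1; sign now -1; continue with (29/153)
flip (29/153) -> (153/29): both odd, 29 mod 4 = 1, 153 mod 4 = 1, so the flip contributes +1; sign now -1
(153/29): 153 mod 29 = 8, so (153/29) = (8/29)
factor out 2^3: 8 = 2^3·1; with 29 mod 8 = 5, (2/29) = -1; sign now +1; continue with (1/29)
reached (1/29) = 1, so the symbol is +1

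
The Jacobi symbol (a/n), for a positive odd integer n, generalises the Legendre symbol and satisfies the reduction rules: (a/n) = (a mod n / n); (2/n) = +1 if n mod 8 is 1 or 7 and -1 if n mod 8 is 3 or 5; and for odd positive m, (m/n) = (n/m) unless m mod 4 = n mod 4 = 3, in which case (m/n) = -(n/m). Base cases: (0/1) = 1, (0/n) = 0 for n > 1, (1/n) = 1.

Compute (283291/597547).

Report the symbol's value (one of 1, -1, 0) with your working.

reciprocity: (283291/597547) = -1·(597547/283291) since 283291 mod 4 = 3, 597547 mod 4 = 3; sign now -1
(597547/283291) = (30965/283291)   [reduce mod 283291]
reciprocity: (30965/283291) = +1·(283291/30965) since 30965 mod 4 = 1, 283291 mod 4 = 3; sign now -1
(283291/30965) = (4606/30965)   [reduce mod 30965]
4606 = 2^1·2303; (2/30965) = -1 since 30965 mod 8 = 5, so (4606/30965) = (-1)^1·(2303/30965); sign now +1
reciprocity: (2303/30965) = +1·(30965/2303) since 2303 mod 4 = 3, 30965 mod 4 = 1; sign now +1
(30965/2303) = (1026/2303)   [reduce mod 2303]
1026 = 2^1·513; (2/2303) = +1 since 2303 mod 8 = 7, so (1026/2303) = (+1)^1·(513/2303); sign now +1
reciprocity: (513/2303) = +1·(2303/513) since 513 mod 4 = 1, 2303 mod 4 = 3; sign now +1
(2303/513) = (251/513)   [reduce mod 513]
reciprocity: (251/513) = +1·(513/251) since 251 mod 4 = 3, 513 mod 4 = 1; sign now +1
(513/251) = (11/251)   [reduce mod 251]
reciprocity: (11/251) = -1·(251/11) since 11 mod 4 = 3, 251 mod 4 = 3; sign now -1
(251/11) = (9/11)   [reduce mod 11]
reciprocity: (9/11) = +1·(11/9) since 9 mod 4 = 1, 11 mod 4 = 3; sign now -1
(11/9) = (2/9)   [reduce mod 9]
2 = 2^1·1; (2/9) = +1 since 9 mod 8 = 1, so (2/9) = (+1)^1·(1/9); sign now -1
(1/9) = 1; final value = sign = -1

-1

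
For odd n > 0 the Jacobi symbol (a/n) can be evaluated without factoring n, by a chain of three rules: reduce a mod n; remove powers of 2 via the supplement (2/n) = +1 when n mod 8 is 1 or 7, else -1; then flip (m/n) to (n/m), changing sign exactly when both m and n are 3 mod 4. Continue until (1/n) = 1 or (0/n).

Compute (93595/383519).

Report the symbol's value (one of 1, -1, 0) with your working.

reciprocity: (93595/383519) = -1·(383519/93595) since 93595 mod 4 = 3, 383519 mod 4 = 3; sign now -1
(383519/93595) = (9139/93595)   [reduce mod 93595]
reciprocity: (9139/93595) = -1·(93595/9139) since 9139 mod 4 = 3, 93595 mod 4 = 3; sign now +1
(93595/9139) = (2205/9139)   [reduce mod 9139]
reciprocity: (2205/9139) = +1·(9139/2205) since 2205 mod 4 = 1, 9139 mod 4 = 3; sign now +1
(9139/2205) = (319/2205)   [reduce mod 2205]
reciprocity: (319/2205) = +1·(2205/319) since 319 mod 4 = 3, 2205 mod 4 = 1; sign now +1
(2205/319) = (291/319)   [reduce mod 319]
reciprocity: (291/319) = -1·(319/291) since 291 mod 4 = 3, 319 mod 4 = 3; sign now -1
(319/291) = (28/291)   [reduce mod 291]
28 = 2^2·7; (2/291) = -1 since 291 mod 8 = 3, so (28/291) = (-1)^2·(7/291); sign now -1
reciprocity: (7/291) = -1·(291/7) since 7 mod 4 = 3, 291 mod 4 = 3; sign now +1
(291/7) = (4/7)   [reduce mod 7]
4 = 2^2·1; (2/7) = +1 since 7 mod 8 = 7, so (4/7) = (+1)^2·(1/7); sign now +1
(1/7) = 1; final value = sign = +1

1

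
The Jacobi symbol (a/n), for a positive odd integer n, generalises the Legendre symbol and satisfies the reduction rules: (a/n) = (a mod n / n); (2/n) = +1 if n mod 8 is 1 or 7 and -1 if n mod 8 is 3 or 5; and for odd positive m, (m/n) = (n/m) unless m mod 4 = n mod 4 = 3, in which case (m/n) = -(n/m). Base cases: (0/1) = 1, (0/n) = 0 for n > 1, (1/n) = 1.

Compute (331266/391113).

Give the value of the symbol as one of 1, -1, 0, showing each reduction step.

0

331266 = 2^1·165633; (2/391113) = +1 since 391113 mod 8 = 1, so (331266/391113) = (+1)^1·(165633/391113); sign now +1
reciprocity: (165633/391113) = +1·(391113/165633) since 165633 mod 4 = 1, 391113 mod 4 = 1; sign now +1
(391113/165633) = (59847/165633)   [reduce mod 165633]
reciprocity: (59847/165633) = +1·(165633/59847) since 59847 mod 4 = 3, 165633 mod 4 = 1; sign now +1
(165633/59847) = (45939/59847)   [reduce mod 59847]
reciprocity: (45939/59847) = -1·(59847/45939) since 45939 mod 4 = 3, 59847 mod 4 = 3; sign now -1
(59847/45939) = (13908/45939)   [reduce mod 45939]
13908 = 2^2·3477; (2/45939) = -1 since 45939 mod 8 = 3, so (13908/45939) = (-1)^2·(3477/45939); sign now -1
reciprocity: (3477/45939) = +1·(45939/3477) since 3477 mod 4 = 1, 45939 mod 4 = 3; sign now -1
(45939/3477) = (738/3477)   [reduce mod 3477]
738 = 2^1·369; (2/3477) = -1 since 3477 mod 8 = 5, so (738/3477) = (-1)^1·(369/3477); sign now +1
reciprocity: (369/3477) = +1·(3477/369) since 369 mod 4 = 1, 3477 mod 4 = 1; sign now +1
(3477/369) = (156/369)   [reduce mod 369]
156 = 2^2·39; (2/369) = +1 since 369 mod 8 = 1, so (156/369) = (+1)^2·(39/369); sign now +1
reciprocity: (39/369) = +1·(369/39) since 39 mod 4 = 3, 369 mod 4 = 1; sign now +1
(369/39) = (18/39)   [reduce mod 39]
18 = 2^1·9; (2/39) = +1 since 39 mod 8 = 7, so (18/39) = (+1)^1·(9/39); sign now +1
reciprocity: (9/39) = +1·(39/9) since 9 mod 4 = 1, 39 mod 4 = 3; sign now +1
(39/9) = (3/9)   [reduce mod 9]
reciprocity: (3/9) = +1·(9/3) since 3 mod 4 = 3, 9 mod 4 = 1; sign now +1
(9/3) = (0/3)   [reduce mod 3]
(0/3) = 0   [gcd(a, n) > 1]; final value = 0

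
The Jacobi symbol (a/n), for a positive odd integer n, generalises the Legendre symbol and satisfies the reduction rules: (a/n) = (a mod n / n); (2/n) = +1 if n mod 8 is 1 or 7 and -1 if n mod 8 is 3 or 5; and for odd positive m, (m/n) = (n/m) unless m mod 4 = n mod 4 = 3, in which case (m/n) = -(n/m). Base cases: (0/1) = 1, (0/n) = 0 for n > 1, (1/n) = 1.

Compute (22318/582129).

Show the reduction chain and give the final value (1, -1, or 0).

factor out 2^1: 22318 = 2^1·11159; with 582129 mod 8 = 1, (2/582129) = +1; sign now +1; continue with (11159/582129)
flip (11159/582129) -> (582129/11159): both odd, 11159 mod 4 = 3, 582129 mod 4 = 1, so the flip contributes +1; sign now +1
(582129/11159): 582129 mod 11159 = 1861, so (582129/11159) = (1861/11159)
flip (1861/11159) -> (11159/1861): both odd, 1861 mod 4 = 1, 11159 mod 4 = 3, so the flip contributes +1; sign now +1
(11159/1861): 11159 mod 1861 = 1854, so (11159/1861) = (1854/1861)
factor out 2^1: 1854 = 2^1·927; with 1861 mod 8 = 5, (2/1861) = -1; sign now -1; continue with (927/1861)
flip (927/1861) -> (1861/927): both odd, 927 mod 4 = 3, 1861 mod 4 = 1, so the flip contributes +1; sign now -1
(1861/927): 1861 mod 927 = 7, so (1861/927) = (7/927)
flip (7/927) -> (927/7): both odd, 7 mod 4 = 3, 927 mod 4 = 3, so the flip contributes -1; sign now +1
(927/7): 927 mod 7 = 3, so (927/7) = (3/7)
flip (3/7) -> (7/3): both odd, 3 mod 4 = 3, 7 mod 4 = 3, so the flip contributes -1; sign now -1
(7/3): 7 mod 3 = 1, so (7/3) = (1/3)
reached (1/3) = 1, so the symbol is -1

-1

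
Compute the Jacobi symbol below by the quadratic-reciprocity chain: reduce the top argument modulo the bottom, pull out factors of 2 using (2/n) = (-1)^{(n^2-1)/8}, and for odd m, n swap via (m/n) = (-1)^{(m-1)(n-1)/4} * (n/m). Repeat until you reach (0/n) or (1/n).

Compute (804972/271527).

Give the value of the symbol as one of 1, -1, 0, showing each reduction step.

(804972/271527): 804972 mod 271527 = 261918, so (804972/271527) = (261918/271527)
factor out 2^1: 261918 = 2^1·130959; with 271527 mod 8 = 7, (2/271527) = +1; sign now +1; continue with (130959/271527)
flip (130959/271527) -> (271527/130959): both odd, 130959 mod 4 = 3, 271527 mod 4 = 3, so the flip contributes -1; sign now -1
(271527/130959): 271527 mod 130959 = 9609, so (271527/130959) = (9609/130959)
flip (9609/130959) -> (130959/9609): both odd, 9609 mod 4 = 1, 130959 mod 4 = 3, so the flip contributes +1; sign now -1
(130959/9609): 130959 mod 9609 = 6042, so (130959/9609) = (6042/9609)
factor out 2^1: 6042 = 2^1·3021; with 9609 mod 8 = 1, (2/9609) = +1; sign now -1; continue with (3021/9609)
flip (3021/9609) -> (9609/3021): both odd, 3021 mod 4 = 1, 9609 mod 4 = 1, so the flip contributes +1; sign now -1
(9609/3021): 9609 mod 3021 = 546, so (9609/3021) = (546/3021)
factor out 2^1: 546 = 2^1·273; with 3021 mod 8 = 5, (2/3021) = -1; sign now +1; continue with (273/3021)
flip (273/3021) -> (3021/273): both odd, 273 mod 4 = 1, 3021 mod 4 = 1, so the flip contributes +1; sign now +1
(3021/273): 3021 mod 273 = 18, so (3021/273) = (18/273)
factor out 2^1: 18 = 2^1·9; with 273 mod 8 = 1, (2/273) = +1; sign now +1; continue with (9/273)
flip (9/273) -> (273/9): both odd, 9 mod 4 = 1, 273 mod 4 = 1, so the flip contributes +1; sign now +1
(273/9): 273 mod 9 = 3, so (273/9) = (3/9)
flip (3/9) -> (9/3): both odd, 3 mod 4 = 3, 9 mod 4 = 1, so the flip contributes +1; sign now +1
(9/3): 9 mod 3 = 0, so (9/3) = (0/3)
reached (0/3); gcd(a, n) > 1, so (0/3) = 0 and the symbol is 0

0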